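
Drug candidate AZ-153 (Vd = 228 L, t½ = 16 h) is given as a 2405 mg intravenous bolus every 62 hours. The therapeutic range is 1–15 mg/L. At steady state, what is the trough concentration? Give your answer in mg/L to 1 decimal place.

Over one 62-h interval, 62/16 ≈ 3.875 half-lives elapse, leaving f ≈ 0.0682 of each dose.
Single-dose peak C₀ = D/Vd = 2405/228 ≈ 10.548 mg/L.
Steady-state trough Cmin,ss = C₀·f/(1−f) ≈ 10.548 × 0.0682/0.9318 ≈ 0.772 mg/L.
Trough 0.8 mg/L vs MEC 1 mg/L: subtherapeutic.

0.8 mg/L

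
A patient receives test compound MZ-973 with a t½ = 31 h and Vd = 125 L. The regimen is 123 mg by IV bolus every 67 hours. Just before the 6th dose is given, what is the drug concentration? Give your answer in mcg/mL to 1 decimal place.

0.3 mcg/mL

f = (1/2)^(τ/t½) = (1/2)^(67/31) ≈ 0.2236.
C₀ = D/Vd = 123/125 ≈ 0.984 mcg/mL.
Before the 6th dose, 5 doses have been given. Superposition: Cmin = C₀·(f + f² + … + f^5).
≈ 0.984 × (0.2236 + 0.0500 + 0.0112 + 0.0025 + 0.0006) ≈ 0.984 × 0.2879 ≈ 0.283 mcg/mL.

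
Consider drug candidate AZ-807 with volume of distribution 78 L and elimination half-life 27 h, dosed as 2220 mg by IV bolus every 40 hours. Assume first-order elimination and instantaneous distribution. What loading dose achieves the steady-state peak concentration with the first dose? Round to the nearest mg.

3459 mg

f = (1/2)^(40/27) ≈ 0.358121; accumulation ratio R = 1/(1−f) ≈ 1.55793.
Loading dose to hit Cmax,ss on first dose: D_load = D_maint·R ≈ 2220 × 1.55793 ≈ 3458.60 mg.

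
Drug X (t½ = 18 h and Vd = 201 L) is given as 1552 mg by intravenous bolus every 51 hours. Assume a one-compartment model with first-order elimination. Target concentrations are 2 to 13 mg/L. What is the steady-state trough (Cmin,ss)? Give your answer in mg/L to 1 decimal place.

k = ln2/t½ = ln2/18 ≈ 0.038508 h⁻¹; fraction remaining f = e^(−kτ) = e^(−0.038508×51) ≈ 0.1403.
Accumulation ratio R = 1/(1 − f) ≈ 1/0.8597 ≈ 1.1632.
Each bolus raises the concentration by D/Vd = 1552/201 ≈ 7.721 mg/L.
Steady-state peak Cmax,ss = C₀·R ≈ 7.721 × 1.1632 ≈ 8.981 mg/L.
One interval later, Cmin,ss = Cmax,ss·e^(−kτ) ≈ 8.981 × 0.1403 ≈ 1.260 mg/L.
Trough 1.3 mg/L vs MEC 2 mg/L: subtherapeutic.

1.3 mg/L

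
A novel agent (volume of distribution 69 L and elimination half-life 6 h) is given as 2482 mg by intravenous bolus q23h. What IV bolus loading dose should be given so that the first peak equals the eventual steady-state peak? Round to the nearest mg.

2669 mg

f = (1/2)^(23/6) ≈ 0.070154; accumulation ratio R = 1/(1−f) ≈ 1.07545.
Loading dose to hit Cmax,ss on first dose: D_load = D_maint·R ≈ 2482 × 1.07545 ≈ 2669.27 mg.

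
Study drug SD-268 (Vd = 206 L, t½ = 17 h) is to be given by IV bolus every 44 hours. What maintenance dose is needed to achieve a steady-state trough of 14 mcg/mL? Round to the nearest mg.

τ/t½ = 44/17 ≈ 2.5882, so f = (1/2)^(44/17) ≈ 0.166289.
Cmin,ss = (D/Vd)·f/(1−f), so D = Cmin,ss·Vd·(1−f)/f.
D = 14 × 206 × (1−f)/f ≈ 14 × 206 × 5.01363 ≈ 14459.31 mg.

14459 mg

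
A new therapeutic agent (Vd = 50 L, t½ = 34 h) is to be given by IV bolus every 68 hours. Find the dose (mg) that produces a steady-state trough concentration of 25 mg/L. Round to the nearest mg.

3750 mg

τ/t½ = 68/34 ≈ 2, so f = (1/2)^(68/34) ≈ 0.250000.
Cmin,ss = (D/Vd)·f/(1−f), so D = Cmin,ss·Vd·(1−f)/f.
D = 25 × 50 × (1−f)/f ≈ 25 × 50 × 3.00000 ≈ 3750.00 mg.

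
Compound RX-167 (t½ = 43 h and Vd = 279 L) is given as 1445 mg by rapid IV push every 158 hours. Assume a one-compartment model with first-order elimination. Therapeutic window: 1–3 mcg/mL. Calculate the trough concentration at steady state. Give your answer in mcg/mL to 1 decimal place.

τ/t½ = 158/43 ≈ 3.6744, so fraction remaining f = (1/2)^(158/43) ≈ 0.0783.
Accumulation ratio R = 1/(1 − f) ≈ 1/0.9217 ≈ 1.0850.
Each bolus raises the concentration by D/Vd = 1445/279 ≈ 5.179 mcg/mL.
Steady-state peak Cmax,ss = C₀·R ≈ 5.179 × 1.0850 ≈ 5.619 mcg/mL.
Steady-state trough Cmin,ss = Cmax,ss·f ≈ 5.619 × 0.0783 ≈ 0.440 mcg/mL.
Trough 0.4 mcg/mL vs MEC 1 mcg/mL: subtherapeutic.

0.4 mcg/mL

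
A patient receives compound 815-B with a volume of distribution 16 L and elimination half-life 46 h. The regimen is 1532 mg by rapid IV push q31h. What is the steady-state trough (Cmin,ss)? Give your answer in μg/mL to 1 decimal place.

160.8 μg/mL

Over one 31-h interval, 31/46 ≈ 0.67391 half-lives elapse, leaving f ≈ 0.6268 of each dose.
Accumulation ratio R = 1/(1 − f) ≈ 1/0.3732 ≈ 2.6795.
Each bolus raises the concentration by D/Vd = 1532/16 ≈ 95.750 μg/mL.
Cmax,ss = C₀/(1 − f) ≈ 95.750/0.3732 ≈ 256.565 μg/mL.
One interval later, Cmin,ss = Cmax,ss·e^(−kτ) ≈ 256.565 × 0.6268 ≈ 160.815 μg/mL.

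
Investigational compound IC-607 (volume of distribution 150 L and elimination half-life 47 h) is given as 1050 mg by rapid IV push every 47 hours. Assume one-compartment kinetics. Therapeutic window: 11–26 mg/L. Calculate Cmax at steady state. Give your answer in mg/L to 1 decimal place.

τ = 47 h = 1 half-life, so f = (1/2)^1 = 0.5.
Accumulation ratio R = 1/(1 − f) = 1/0.5 = 2/1.
Single-dose peak C₀ = D/Vd = 1050/150 = 7 mg/L.
Steady-state peak Cmax,ss = C₀·R = 7 × 2/1 ≈ 14.000 mg/L.
Peak 14.0 mg/L vs MTC 26 mg/L: below toxic threshold.

14.0 mg/L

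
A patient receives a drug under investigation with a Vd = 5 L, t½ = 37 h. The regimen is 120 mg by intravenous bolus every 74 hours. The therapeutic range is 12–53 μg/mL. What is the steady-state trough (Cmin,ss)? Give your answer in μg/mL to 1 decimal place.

8.0 μg/mL

τ = 74 h = 2 half-lives, so f = (1/2)^2 = 0.25.
At steady state, R = 1/(1 − 0.25) = 4/3.
Single-dose peak C₀ = D/Vd = 120/5 = 24 μg/mL.
Steady-state peak Cmax,ss = C₀·R = 24 × 4/3 ≈ 32.000 μg/mL.
Steady-state trough Cmin,ss = Cmax,ss·f ≈ 32.000 × 0.25 ≈ 8.000 μg/mL.
Trough 8.0 μg/mL vs MEC 12 μg/mL: subtherapeutic.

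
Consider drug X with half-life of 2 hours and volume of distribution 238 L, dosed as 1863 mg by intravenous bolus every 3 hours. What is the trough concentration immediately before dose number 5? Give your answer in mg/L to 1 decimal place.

4.2 mg/L

f = (1/2)^(τ/t½) = (1/2)^(3/2) ≈ 0.3536.
C₀ = D/Vd = 1863/238 ≈ 7.828 mg/L.
Before the 5th dose, 4 doses have been given. Superposition: Cmin = C₀·(f + f² + … + f^4).
≈ 7.828 × (0.3536 + 0.1250 + 0.0442 + 0.0156) ≈ 7.828 × 0.5384 ≈ 4.215 mg/L.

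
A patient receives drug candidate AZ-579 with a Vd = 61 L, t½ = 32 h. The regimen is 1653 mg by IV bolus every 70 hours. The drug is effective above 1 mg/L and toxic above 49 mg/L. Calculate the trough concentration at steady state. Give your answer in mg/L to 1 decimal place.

τ/t½ = 70/32 ≈ 2.1875, so fraction remaining f = (1/2)^(70/32) ≈ 0.2195.
Accumulation ratio R = 1/(1 − f) ≈ 1/0.7805 ≈ 1.2812.
Single-dose peak C₀ = D/Vd = 1653/61 ≈ 27.098 mg/L.
Cmax,ss = C₀/(1 − f) ≈ 27.098/0.7805 ≈ 34.719 mg/L.
Steady-state trough Cmin,ss = Cmax,ss·f ≈ 34.719 × 0.2195 ≈ 7.621 mg/L.
Trough 7.6 mg/L vs MEC 1 mg/L: adequate.

7.6 mg/L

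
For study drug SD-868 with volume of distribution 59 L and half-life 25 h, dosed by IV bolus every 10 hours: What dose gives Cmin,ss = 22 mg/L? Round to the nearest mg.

τ/t½ = 10/25 ≈ 0.4, so f = (1/2)^(10/25) ≈ 0.757858.
Cmin,ss = (D/Vd)·f/(1−f), so D = Cmin,ss·Vd·(1−f)/f.
D = 22 × 59 × (1−f)/f ≈ 22 × 59 × 0.31951 ≈ 414.72 mg.

415 mg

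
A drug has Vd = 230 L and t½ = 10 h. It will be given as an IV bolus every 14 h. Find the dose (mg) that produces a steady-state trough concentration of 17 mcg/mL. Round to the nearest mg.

τ/t½ = 14/10 ≈ 1.4, so f = (1/2)^(14/10) ≈ 0.378929.
Cmin,ss = (D/Vd)·f/(1−f), so D = Cmin,ss·Vd·(1−f)/f.
D = 17 × 230 × (1−f)/f ≈ 17 × 230 × 1.63902 ≈ 6408.57 mg.

6409 mg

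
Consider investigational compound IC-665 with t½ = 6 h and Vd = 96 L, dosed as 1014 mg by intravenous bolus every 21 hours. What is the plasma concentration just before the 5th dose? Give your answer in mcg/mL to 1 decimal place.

1.0 mcg/mL

f = (1/2)^(τ/t½) = (1/2)^(21/6) ≈ 0.0884.
C₀ = D/Vd = 1014/96 ≈ 10.562 mcg/mL.
Before the 5th dose, 4 doses have been given. Superposition: Cmin = C₀·(f + f² + … + f^4).
≈ 10.562 × (0.0884 + 0.0078 + 0.0007 + 0.0001) ≈ 10.562 × 0.0970 ≈ 1.025 mcg/mL.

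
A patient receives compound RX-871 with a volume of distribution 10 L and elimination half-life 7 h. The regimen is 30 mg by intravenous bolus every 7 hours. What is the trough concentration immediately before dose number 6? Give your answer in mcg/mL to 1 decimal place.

f = (1/2)^(τ/t½) = (1/2)^(7/7) ≈ 0.5000.
C₀ = D/Vd = 30/10 ≈ 3.000 mcg/mL.
Before the 6th dose, 5 doses have been given. Superposition: Cmin = C₀·(f + f² + … + f^5).
≈ 3.000 × (0.5000 + 0.2500 + 0.1250 + 0.0625 + 0.0313) ≈ 3.000 × 0.9688 ≈ 2.906 mcg/mL.

2.9 mcg/mL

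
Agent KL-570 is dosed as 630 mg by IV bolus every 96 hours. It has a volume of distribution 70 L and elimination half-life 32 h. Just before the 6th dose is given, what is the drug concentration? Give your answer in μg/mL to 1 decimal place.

1.3 μg/mL

f = (1/2)^(τ/t½) = (1/2)^(96/32) ≈ 0.1250.
C₀ = D/Vd = 630/70 ≈ 9.000 μg/mL.
Before the 6th dose, 5 doses have been given. Superposition: Cmin = C₀·(f + f² + … + f^5).
≈ 9.000 × (0.1250 + 0.0156 + 0.0020 + 0.0002 + 0.0000) ≈ 9.000 × 0.1428 ≈ 1.285 μg/mL.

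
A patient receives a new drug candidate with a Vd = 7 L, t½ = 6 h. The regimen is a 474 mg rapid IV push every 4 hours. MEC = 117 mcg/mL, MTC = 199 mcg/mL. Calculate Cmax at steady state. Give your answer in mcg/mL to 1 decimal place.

Over one 4-h interval, 4/6 ≈ 0.66667 half-lives elapse, leaving f ≈ 0.6300 of each dose.
Accumulation ratio R = 1/(1 − f) ≈ 1/0.3700 ≈ 2.7027.
Each bolus raises the concentration by D/Vd = 474/7 ≈ 67.714 mcg/mL.
Steady-state peak Cmax,ss = C₀·R ≈ 67.714 × 2.7027 ≈ 183.011 mcg/mL.
Peak 183.0 mcg/mL vs MTC 199 mcg/mL: below toxic threshold.

183.0 mcg/mL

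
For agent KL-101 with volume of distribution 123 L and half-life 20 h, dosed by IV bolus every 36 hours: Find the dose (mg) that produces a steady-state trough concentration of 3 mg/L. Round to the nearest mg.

916 mg

τ/t½ = 36/20 ≈ 1.8, so f = (1/2)^(36/20) ≈ 0.287175.
Cmin,ss = (D/Vd)·f/(1−f), so D = Cmin,ss·Vd·(1−f)/f.
D = 3 × 123 × (1−f)/f ≈ 3 × 123 × 2.48220 ≈ 915.93 mg.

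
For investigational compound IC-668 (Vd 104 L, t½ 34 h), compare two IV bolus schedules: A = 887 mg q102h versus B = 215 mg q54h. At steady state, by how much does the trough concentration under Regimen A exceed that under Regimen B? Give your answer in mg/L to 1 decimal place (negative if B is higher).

Regimen A: f = (1/2)^(102/34) ≈ 0.1250; Cmin,ss = (887/104)·f/(1−f) ≈ 1.218 mg/L.
Regimen B: f = (1/2)^(54/34) ≈ 0.3326; Cmin,ss = (215/104)·f/(1−f) ≈ 1.030 mg/L.
Difference ≈ 1.218 − 1.030 ≈ 0.188 mg/L.

0.2 mg/L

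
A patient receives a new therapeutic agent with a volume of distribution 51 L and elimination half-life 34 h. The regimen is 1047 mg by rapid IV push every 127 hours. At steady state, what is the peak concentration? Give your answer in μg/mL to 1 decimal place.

22.2 μg/mL

k = ln2/t½ = ln2/34 ≈ 0.020387 h⁻¹; fraction remaining f = e^(−kτ) = e^(−0.020387×127) ≈ 0.0751.
Accumulation ratio R = 1/(1 − f) ≈ 1/0.9249 ≈ 1.0812.
Each bolus raises the concentration by D/Vd = 1047/51 ≈ 20.529 μg/mL.
Steady-state peak Cmax,ss = C₀·R ≈ 20.529 × 1.0812 ≈ 22.196 μg/mL.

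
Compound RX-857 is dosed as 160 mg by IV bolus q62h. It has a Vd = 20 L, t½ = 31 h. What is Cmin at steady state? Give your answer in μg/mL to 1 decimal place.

τ = 62 h = 2 half-lives, so f = (1/2)^2 = 0.25.
At steady state, R = 1/(1 − 0.25) = 4/3.
Single-dose peak C₀ = D/Vd = 160/20 = 8 μg/mL.
Steady-state peak Cmax,ss = C₀·R = 8 × 4/3 ≈ 10.667 μg/mL.
Steady-state trough Cmin,ss = Cmax,ss·f ≈ 10.667 × 0.25 ≈ 2.667 μg/mL.

2.7 μg/mL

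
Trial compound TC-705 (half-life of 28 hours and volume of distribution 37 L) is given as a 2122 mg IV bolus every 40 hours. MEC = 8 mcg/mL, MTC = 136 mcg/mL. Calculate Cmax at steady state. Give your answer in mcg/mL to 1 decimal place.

τ/t½ = 40/28 ≈ 1.4286, so fraction remaining f = (1/2)^(40/28) ≈ 0.3715.
Accumulation ratio R = 1/(1 − f) ≈ 1/0.6285 ≈ 1.5911.
Single-dose peak C₀ = D/Vd = 2122/37 ≈ 57.351 mcg/mL.
Steady-state peak Cmax,ss = C₀·R ≈ 57.351 × 1.5911 ≈ 91.251 mcg/mL.
Peak 91.3 mcg/mL vs MTC 136 mcg/mL: below toxic threshold.

91.3 mcg/mL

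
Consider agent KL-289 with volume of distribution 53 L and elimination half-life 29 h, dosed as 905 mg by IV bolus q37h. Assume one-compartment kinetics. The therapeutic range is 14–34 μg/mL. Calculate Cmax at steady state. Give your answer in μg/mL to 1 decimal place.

29.1 μg/mL

Over one 37-h interval, 37/29 ≈ 1.2759 half-lives elapse, leaving f ≈ 0.4130 of each dose.
At steady state, accumulation factor R = 1/(1 − e^(−kτ)) ≈ 1.7036.
Each bolus raises the concentration by D/Vd = 905/53 ≈ 17.075 μg/mL.
Steady-state peak Cmax,ss = C₀·R ≈ 17.075 × 1.7036 ≈ 29.089 μg/mL.
Peak 29.1 μg/mL vs MTC 34 μg/mL: below toxic threshold.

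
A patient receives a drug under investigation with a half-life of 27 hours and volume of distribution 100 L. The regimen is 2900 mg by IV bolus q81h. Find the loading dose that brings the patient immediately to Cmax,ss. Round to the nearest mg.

f = (1/2)^(81/27) ≈ 0.125000; accumulation ratio R = 1/(1−f) ≈ 1.14286.
Loading dose to hit Cmax,ss on first dose: D_load = D_maint·R ≈ 2900 × 1.14286 ≈ 3314.29 mg.

3314 mg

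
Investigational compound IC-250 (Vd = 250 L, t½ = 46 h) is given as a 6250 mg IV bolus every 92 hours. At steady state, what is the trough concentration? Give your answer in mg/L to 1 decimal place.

The dosing interval is 2 half-lives, so f = 2^(−2) = 0.25.
Accumulation ratio R = 1/(1 − f) = 1/0.75 = 4/3.
Single-dose peak C₀ = D/Vd = 6250/250 = 25 mg/L.
Steady-state peak Cmax,ss = C₀·R = 25 × 4/3 ≈ 33.333 mg/L.
Steady-state trough Cmin,ss = Cmax,ss·f ≈ 33.333 × 0.25 ≈ 8.333 mg/L.

8.3 mg/L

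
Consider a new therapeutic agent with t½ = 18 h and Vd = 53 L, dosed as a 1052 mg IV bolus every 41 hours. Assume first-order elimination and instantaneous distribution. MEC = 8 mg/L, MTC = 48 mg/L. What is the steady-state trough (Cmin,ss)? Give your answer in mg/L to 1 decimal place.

k = ln2/t½ = ln2/18 ≈ 0.038508 h⁻¹; fraction remaining f = e^(−kτ) = e^(−0.038508×41) ≈ 0.2062.
At steady state, accumulation factor R = 1/(1 − e^(−kτ)) ≈ 1.2598.
Single-dose peak C₀ = D/Vd = 1052/53 ≈ 19.849 mg/L.
Steady-state peak Cmax,ss = C₀·R ≈ 19.849 × 1.2598 ≈ 25.006 mg/L.
One interval later, Cmin,ss = Cmax,ss·e^(−kτ) ≈ 25.006 × 0.2062 ≈ 5.156 mg/L.
Trough 5.2 mg/L vs MEC 8 mg/L: subtherapeutic.

5.2 mg/L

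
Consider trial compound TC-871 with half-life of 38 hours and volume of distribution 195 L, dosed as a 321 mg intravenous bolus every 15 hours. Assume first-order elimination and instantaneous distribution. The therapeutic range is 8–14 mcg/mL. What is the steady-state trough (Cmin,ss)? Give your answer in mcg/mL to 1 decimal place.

Over one 15-h interval, 15/38 ≈ 0.39474 half-lives elapse, leaving f ≈ 0.7606 of each dose.
Accumulation ratio R = 1/(1 − f) ≈ 1/0.2394 ≈ 4.1771.
Single-dose peak C₀ = D/Vd = 321/195 ≈ 1.646 mcg/mL.
Cmax,ss = C₀/(1 − f) ≈ 1.646/0.2394 ≈ 6.876 mcg/mL.
One interval later, Cmin,ss = Cmax,ss·e^(−kτ) ≈ 6.876 × 0.7606 ≈ 5.230 mcg/mL.
Trough 5.2 mcg/mL vs MEC 8 mcg/mL: subtherapeutic.

5.2 mcg/mL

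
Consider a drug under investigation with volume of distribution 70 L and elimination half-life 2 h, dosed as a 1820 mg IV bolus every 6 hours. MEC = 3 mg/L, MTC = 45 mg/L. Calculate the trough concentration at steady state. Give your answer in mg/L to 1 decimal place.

τ = 6 h = 3 half-lives, so f = (1/2)^3 = 0.125.
Accumulation ratio R = 1/(1 − f) = 1/0.875 = 8/7.
Single-dose peak C₀ = D/Vd = 1820/70 = 26 mg/L.
Steady-state peak Cmax,ss = C₀·R = 26 × 8/7 ≈ 29.714 mg/L.
Steady-state trough Cmin,ss = Cmax,ss·f ≈ 29.714 × 0.125 ≈ 3.714 mg/L.
Trough 3.7 mg/L vs MEC 3 mg/L: adequate.

3.7 mg/L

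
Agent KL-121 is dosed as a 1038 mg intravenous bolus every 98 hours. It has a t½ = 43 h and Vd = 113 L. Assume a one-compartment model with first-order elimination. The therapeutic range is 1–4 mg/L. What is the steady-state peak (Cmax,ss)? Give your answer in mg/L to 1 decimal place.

11.6 mg/L

k = ln2/t½ = ln2/43 ≈ 0.016120 h⁻¹; fraction remaining f = e^(−kτ) = e^(−0.016120×98) ≈ 0.2060.
At steady state, accumulation factor R = 1/(1 − e^(−kτ)) ≈ 1.2594.
Each bolus raises the concentration by D/Vd = 1038/113 ≈ 9.186 mg/L.
Steady-state peak Cmax,ss = C₀·R ≈ 9.186 × 1.2594 ≈ 11.569 mg/L.
Peak 11.6 mg/L vs MTC 4 mg/L: exceeds toxic threshold.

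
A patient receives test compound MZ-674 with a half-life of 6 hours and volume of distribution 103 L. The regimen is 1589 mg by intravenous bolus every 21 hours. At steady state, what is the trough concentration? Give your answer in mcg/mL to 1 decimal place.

1.5 mcg/mL

Over one 21-h interval, 21/6 ≈ 3.5 half-lives elapse, leaving f ≈ 0.0884 of each dose.
Accumulation ratio R = 1/(1 − f) ≈ 1/0.9116 ≈ 1.0970.
Each bolus raises the concentration by D/Vd = 1589/103 ≈ 15.427 mcg/mL.
Cmax,ss = C₀/(1 − f) ≈ 15.427/0.9116 ≈ 16.923 mcg/mL.
Steady-state trough Cmin,ss = Cmax,ss·f ≈ 16.923 × 0.0884 ≈ 1.496 mcg/mL.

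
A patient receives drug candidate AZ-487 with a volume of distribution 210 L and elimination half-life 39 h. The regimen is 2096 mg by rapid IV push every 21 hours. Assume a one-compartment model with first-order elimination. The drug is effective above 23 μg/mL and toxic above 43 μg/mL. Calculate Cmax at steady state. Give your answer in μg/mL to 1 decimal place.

Over one 21-h interval, 21/39 ≈ 0.53846 half-lives elapse, leaving f ≈ 0.6885 of each dose.
At steady state, accumulation factor R = 1/(1 − e^(−kτ)) ≈ 3.2103.
Single-dose peak C₀ = D/Vd = 2096/210 ≈ 9.981 μg/mL.
Cmax,ss = C₀/(1 − f) ≈ 9.981/0.3115 ≈ 32.042 μg/mL.
Peak 32.0 μg/mL vs MTC 43 μg/mL: below toxic threshold.

32.0 μg/mL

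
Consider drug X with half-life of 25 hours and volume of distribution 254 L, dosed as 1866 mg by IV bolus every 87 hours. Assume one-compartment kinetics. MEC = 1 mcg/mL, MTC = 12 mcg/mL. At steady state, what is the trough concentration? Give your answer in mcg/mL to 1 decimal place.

0.7 mcg/mL

k = ln2/t½ = ln2/25 ≈ 0.027726 h⁻¹; fraction remaining f = e^(−kτ) = e^(−0.027726×87) ≈ 0.0896.
At steady state, accumulation factor R = 1/(1 − e^(−kτ)) ≈ 1.0984.
Each bolus raises the concentration by D/Vd = 1866/254 ≈ 7.346 mcg/mL.
Cmax,ss = C₀/(1 − f) ≈ 7.346/0.9104 ≈ 8.069 mcg/mL.
Steady-state trough Cmin,ss = Cmax,ss·f ≈ 8.069 × 0.0896 ≈ 0.723 mcg/mL.
Trough 0.7 mcg/mL vs MEC 1 mcg/mL: subtherapeutic.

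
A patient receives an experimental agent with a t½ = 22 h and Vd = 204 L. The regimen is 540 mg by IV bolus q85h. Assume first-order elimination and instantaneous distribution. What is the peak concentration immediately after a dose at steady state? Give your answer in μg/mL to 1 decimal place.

Over one 85-h interval, 85/22 ≈ 3.8636 half-lives elapse, leaving f ≈ 0.0687 of each dose.
Accumulation ratio R = 1/(1 − f) ≈ 1/0.9313 ≈ 1.0738.
Each bolus raises the concentration by D/Vd = 540/204 ≈ 2.647 μg/mL.
Steady-state peak Cmax,ss = C₀·R ≈ 2.647 × 1.0738 ≈ 2.842 μg/mL.

2.8 μg/mL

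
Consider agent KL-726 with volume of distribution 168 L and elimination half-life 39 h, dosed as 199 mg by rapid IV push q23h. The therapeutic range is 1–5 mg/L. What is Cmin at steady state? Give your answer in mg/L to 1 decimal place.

τ/t½ = 23/39 ≈ 0.58974, so fraction remaining f = (1/2)^(23/39) ≈ 0.6645.
Accumulation ratio R = 1/(1 − f) ≈ 1/0.3355 ≈ 2.9806.
Single-dose peak C₀ = D/Vd = 199/168 ≈ 1.185 mg/L.
Steady-state peak Cmax,ss = C₀·R ≈ 1.185 × 2.9806 ≈ 3.532 mg/L.
Steady-state trough Cmin,ss = Cmax,ss·f ≈ 3.532 × 0.6645 ≈ 2.347 mg/L.
Trough 2.3 mg/L vs MEC 1 mg/L: adequate.

2.3 mg/L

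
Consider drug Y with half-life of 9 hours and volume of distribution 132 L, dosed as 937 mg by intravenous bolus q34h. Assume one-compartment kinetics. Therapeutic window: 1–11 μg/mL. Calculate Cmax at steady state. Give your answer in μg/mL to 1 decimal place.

Over one 34-h interval, 34/9 ≈ 3.7778 half-lives elapse, leaving f ≈ 0.0729 of each dose.
Accumulation ratio R = 1/(1 − f) ≈ 1/0.9271 ≈ 1.0786.
Single-dose peak C₀ = D/Vd = 937/132 ≈ 7.098 μg/mL.
Steady-state peak Cmax,ss = C₀·R ≈ 7.098 × 1.0786 ≈ 7.656 μg/mL.
Peak 7.7 μg/mL vs MTC 11 μg/mL: below toxic threshold.

7.7 μg/mL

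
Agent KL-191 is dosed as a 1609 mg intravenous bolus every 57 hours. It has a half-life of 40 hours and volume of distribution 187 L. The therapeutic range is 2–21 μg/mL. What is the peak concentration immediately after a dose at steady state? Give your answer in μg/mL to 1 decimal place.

τ/t½ = 57/40 ≈ 1.425, so fraction remaining f = (1/2)^(57/40) ≈ 0.3724.
Accumulation ratio R = 1/(1 − f) ≈ 1/0.6276 ≈ 1.5934.
Single-dose peak C₀ = D/Vd = 1609/187 ≈ 8.604 μg/mL.
Steady-state peak Cmax,ss = C₀·R ≈ 8.604 × 1.5934 ≈ 13.710 μg/mL.
Peak 13.7 μg/mL vs MTC 21 μg/mL: below toxic threshold.

13.7 μg/mL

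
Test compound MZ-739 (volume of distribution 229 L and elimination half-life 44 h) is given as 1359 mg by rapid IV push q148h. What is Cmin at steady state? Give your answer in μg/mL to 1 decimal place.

0.6 μg/mL

k = ln2/t½ = ln2/44 ≈ 0.015753 h⁻¹; fraction remaining f = e^(−kτ) = e^(−0.015753×148) ≈ 0.0972.
Accumulation ratio R = 1/(1 − f) ≈ 1/0.9028 ≈ 1.1077.
Single-dose peak C₀ = D/Vd = 1359/229 ≈ 5.934 μg/mL.
Cmax,ss = C₀/(1 − f) ≈ 5.934/0.9028 ≈ 6.573 μg/mL.
Steady-state trough Cmin,ss = Cmax,ss·f ≈ 6.573 × 0.0972 ≈ 0.639 μg/mL.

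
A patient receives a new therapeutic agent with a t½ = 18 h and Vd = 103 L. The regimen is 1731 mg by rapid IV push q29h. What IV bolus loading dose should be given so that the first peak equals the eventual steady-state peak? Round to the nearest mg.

2573 mg

f = (1/2)^(29/18) ≈ 0.327346; accumulation ratio R = 1/(1−f) ≈ 1.48665.
Loading dose to hit Cmax,ss on first dose: D_load = D_maint·R ≈ 1731 × 1.48665 ≈ 2573.39 mg.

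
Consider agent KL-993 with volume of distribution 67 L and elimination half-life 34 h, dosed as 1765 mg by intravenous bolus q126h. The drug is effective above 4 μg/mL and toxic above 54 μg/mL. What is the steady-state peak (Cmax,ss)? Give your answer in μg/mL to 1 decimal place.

28.5 μg/mL

τ/t½ = 126/34 ≈ 3.7059, so fraction remaining f = (1/2)^(126/34) ≈ 0.0766.
At steady state, accumulation factor R = 1/(1 − e^(−kτ)) ≈ 1.0830.
Each bolus raises the concentration by D/Vd = 1765/67 ≈ 26.343 μg/mL.
Cmax,ss = C₀/(1 − f) ≈ 26.343/0.9234 ≈ 28.528 μg/mL.
Peak 28.5 μg/mL vs MTC 54 μg/mL: below toxic threshold.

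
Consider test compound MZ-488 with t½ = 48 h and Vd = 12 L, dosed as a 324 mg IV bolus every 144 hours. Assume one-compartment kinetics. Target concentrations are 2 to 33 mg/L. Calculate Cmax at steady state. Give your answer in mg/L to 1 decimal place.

30.9 mg/L

τ = 144 h = 3 half-lives, so f = (1/2)^3 = 0.125.
At steady state, R = 1/(1 − 0.125) = 8/7.
Single-dose peak C₀ = D/Vd = 324/12 = 27 mg/L.
Steady-state peak Cmax,ss = C₀·R = 27 × 8/7 ≈ 30.857 mg/L.
Peak 30.9 mg/L vs MTC 33 mg/L: below toxic threshold.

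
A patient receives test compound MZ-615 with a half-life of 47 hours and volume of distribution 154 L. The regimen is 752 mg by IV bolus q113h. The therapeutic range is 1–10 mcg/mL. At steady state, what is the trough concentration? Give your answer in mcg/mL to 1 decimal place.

1.1 mcg/mL

k = ln2/t½ = ln2/47 ≈ 0.014748 h⁻¹; fraction remaining f = e^(−kτ) = e^(−0.014748×113) ≈ 0.1889.
At steady state, accumulation factor R = 1/(1 − e^(−kτ)) ≈ 1.2329.
Single-dose peak C₀ = D/Vd = 752/154 ≈ 4.883 mcg/mL.
Steady-state peak Cmax,ss = C₀·R ≈ 4.883 × 1.2329 ≈ 6.020 mcg/mL.
One interval later, Cmin,ss = Cmax,ss·e^(−kτ) ≈ 6.020 × 0.1889 ≈ 1.137 mcg/mL.
Trough 1.1 mcg/mL vs MEC 1 mcg/mL: adequate.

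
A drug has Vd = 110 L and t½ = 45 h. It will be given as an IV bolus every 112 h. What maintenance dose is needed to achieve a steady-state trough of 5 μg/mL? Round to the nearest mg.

2537 mg

τ/t½ = 112/45 ≈ 2.4889, so f = (1/2)^(112/45) ≈ 0.178143.
Cmin,ss = (D/Vd)·f/(1−f), so D = Cmin,ss·Vd·(1−f)/f.
D = 5 × 110 × (1−f)/f ≈ 5 × 110 × 4.61347 ≈ 2537.41 mg.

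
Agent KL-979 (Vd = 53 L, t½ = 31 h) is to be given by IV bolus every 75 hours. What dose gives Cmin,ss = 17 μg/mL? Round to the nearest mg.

τ/t½ = 75/31 ≈ 2.4194, so f = (1/2)^(75/31) ≈ 0.186940.
Cmin,ss = (D/Vd)·f/(1−f), so D = Cmin,ss·Vd·(1−f)/f.
D = 17 × 53 × (1−f)/f ≈ 17 × 53 × 4.34931 ≈ 3918.73 mg.

3919 mg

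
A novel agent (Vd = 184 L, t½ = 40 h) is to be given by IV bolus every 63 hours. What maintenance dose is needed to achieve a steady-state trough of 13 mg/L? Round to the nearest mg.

τ/t½ = 63/40 ≈ 1.575, so f = (1/2)^(63/40) ≈ 0.335643.
Cmin,ss = (D/Vd)·f/(1−f), so D = Cmin,ss·Vd·(1−f)/f.
D = 13 × 184 × (1−f)/f ≈ 13 × 184 × 1.97936 ≈ 4734.63 mg.

4735 mg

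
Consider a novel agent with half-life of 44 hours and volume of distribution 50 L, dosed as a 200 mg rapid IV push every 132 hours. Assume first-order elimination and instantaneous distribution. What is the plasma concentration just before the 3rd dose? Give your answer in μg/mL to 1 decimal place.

f = (1/2)^(τ/t½) = (1/2)^(132/44) ≈ 0.1250.
C₀ = D/Vd = 200/50 ≈ 4.000 μg/mL.
Before the 3rd dose, 2 doses have been given. Superposition: Cmin = C₀·(f + f²).
≈ 4.000 × (0.1250 + 0.0156) ≈ 4.000 × 0.1406 ≈ 0.562 μg/mL.

0.6 μg/mL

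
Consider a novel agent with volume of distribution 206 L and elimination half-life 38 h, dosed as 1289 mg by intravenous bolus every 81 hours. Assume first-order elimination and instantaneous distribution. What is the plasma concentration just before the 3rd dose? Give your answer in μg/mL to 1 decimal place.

f = (1/2)^(τ/t½) = (1/2)^(81/38) ≈ 0.2282.
C₀ = D/Vd = 1289/206 ≈ 6.257 μg/mL.
Before the 3rd dose, 2 doses have been given. Superposition: Cmin = C₀·(f + f²).
≈ 6.257 × (0.2282 + 0.0521) ≈ 6.257 × 0.2803 ≈ 1.754 μg/mL.

1.8 μg/mL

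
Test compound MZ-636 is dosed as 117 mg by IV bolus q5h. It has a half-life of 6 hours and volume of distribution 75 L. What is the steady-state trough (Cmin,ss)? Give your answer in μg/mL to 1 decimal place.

2.0 μg/mL

Over one 5-h interval, 5/6 ≈ 0.83333 half-lives elapse, leaving f ≈ 0.5612 of each dose.
Single-dose peak C₀ = D/Vd = 117/75 ≈ 1.560 μg/mL.
Steady-state trough Cmin,ss = C₀·f/(1−f) ≈ 1.560 × 0.5612/0.4388 ≈ 1.995 μg/mL.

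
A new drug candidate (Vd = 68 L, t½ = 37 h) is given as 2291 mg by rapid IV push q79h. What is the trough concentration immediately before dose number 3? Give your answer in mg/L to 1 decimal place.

f = (1/2)^(τ/t½) = (1/2)^(79/37) ≈ 0.2276.
C₀ = D/Vd = 2291/68 ≈ 33.691 mg/L.
Before the 3rd dose, 2 doses have been given. Superposition: Cmin = C₀·(f + f²).
≈ 33.691 × (0.2276 + 0.0518) ≈ 33.691 × 0.2794 ≈ 9.413 mg/L.

9.4 mg/L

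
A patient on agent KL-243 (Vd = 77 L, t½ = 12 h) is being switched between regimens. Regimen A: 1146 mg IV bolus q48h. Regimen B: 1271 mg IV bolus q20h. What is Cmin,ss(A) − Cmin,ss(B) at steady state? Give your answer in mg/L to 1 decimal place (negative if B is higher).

Regimen A: f = (1/2)^(48/12) ≈ 0.0625; Cmin,ss = (1146/77)·f/(1−f) ≈ 0.992 mg/L.
Regimen B: f = (1/2)^(20/12) ≈ 0.3150; Cmin,ss = (1271/77)·f/(1−f) ≈ 7.591 mg/L.
Difference ≈ 0.992 − 7.591 ≈ -6.599 mg/L.

-6.6 mg/L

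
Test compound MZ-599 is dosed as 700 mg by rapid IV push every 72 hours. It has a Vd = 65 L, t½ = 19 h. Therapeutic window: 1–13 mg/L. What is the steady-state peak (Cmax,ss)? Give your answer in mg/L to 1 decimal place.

Over one 72-h interval, 72/19 ≈ 3.7895 half-lives elapse, leaving f ≈ 0.0723 of each dose.
Accumulation ratio R = 1/(1 − f) ≈ 1/0.9277 ≈ 1.0779.
Single-dose peak C₀ = D/Vd = 700/65 ≈ 10.769 mg/L.
Steady-state peak Cmax,ss = C₀·R ≈ 10.769 × 1.0779 ≈ 11.608 mg/L.
Peak 11.6 mg/L vs MTC 13 mg/L: below toxic threshold.

11.6 mg/L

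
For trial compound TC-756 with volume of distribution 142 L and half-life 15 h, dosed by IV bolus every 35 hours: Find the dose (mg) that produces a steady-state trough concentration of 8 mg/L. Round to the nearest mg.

τ/t½ = 35/15 ≈ 2.3333, so f = (1/2)^(35/15) ≈ 0.198425.
Cmin,ss = (D/Vd)·f/(1−f), so D = Cmin,ss·Vd·(1−f)/f.
D = 8 × 142 × (1−f)/f ≈ 8 × 142 × 4.03969 ≈ 4589.09 mg.

4589 mg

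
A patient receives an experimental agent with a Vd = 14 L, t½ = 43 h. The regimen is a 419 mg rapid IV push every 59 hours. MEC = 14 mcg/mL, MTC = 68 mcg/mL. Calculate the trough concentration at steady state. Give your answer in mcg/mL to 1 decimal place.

τ/t½ = 59/43 ≈ 1.3721, so fraction remaining f = (1/2)^(59/43) ≈ 0.3863.
Accumulation ratio R = 1/(1 − f) ≈ 1/0.6137 ≈ 1.6295.
Each bolus raises the concentration by D/Vd = 419/14 ≈ 29.929 mcg/mL.
Cmax,ss = C₀/(1 − f) ≈ 29.929/0.6137 ≈ 48.768 mcg/mL.
One interval later, Cmin,ss = Cmax,ss·e^(−kτ) ≈ 48.768 × 0.3863 ≈ 18.839 mcg/mL.
Trough 18.8 mcg/mL vs MEC 14 mcg/mL: adequate.

18.8 mcg/mL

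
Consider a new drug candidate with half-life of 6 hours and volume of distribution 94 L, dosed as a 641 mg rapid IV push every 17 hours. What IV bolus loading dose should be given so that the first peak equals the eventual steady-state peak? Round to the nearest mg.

746 mg

f = (1/2)^(17/6) ≈ 0.140308; accumulation ratio R = 1/(1−f) ≈ 1.16321.
Loading dose to hit Cmax,ss on first dose: D_load = D_maint·R ≈ 641 × 1.16321 ≈ 745.62 mg.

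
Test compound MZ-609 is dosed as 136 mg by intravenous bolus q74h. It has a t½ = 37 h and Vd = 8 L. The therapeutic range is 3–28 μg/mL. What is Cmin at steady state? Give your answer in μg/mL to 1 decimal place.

τ = 74 h = 2 half-lives, so f = (1/2)^2 = 0.25.
Accumulation ratio R = 1/(1 − f) = 1/0.75 = 4/3.
Single-dose peak C₀ = D/Vd = 136/8 = 17 μg/mL.
Steady-state peak Cmax,ss = C₀·R = 17 × 4/3 ≈ 22.667 μg/mL.
Steady-state trough Cmin,ss = Cmax,ss·f ≈ 22.667 × 0.25 ≈ 5.667 μg/mL.
Trough 5.7 μg/mL vs MEC 3 μg/mL: adequate.

5.7 μg/mL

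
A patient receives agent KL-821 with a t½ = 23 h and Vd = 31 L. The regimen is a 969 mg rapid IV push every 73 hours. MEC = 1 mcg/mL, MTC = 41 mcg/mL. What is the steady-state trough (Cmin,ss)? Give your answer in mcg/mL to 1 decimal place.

τ/t½ = 73/23 ≈ 3.1739, so fraction remaining f = (1/2)^(73/23) ≈ 0.1108.
Each bolus raises the concentration by D/Vd = 969/31 ≈ 31.258 mcg/mL.
Steady-state trough Cmin,ss = C₀·f/(1−f) ≈ 31.258 × 0.1108/0.8892 ≈ 3.895 mcg/mL.
Trough 3.9 mcg/mL vs MEC 1 mcg/mL: adequate.

3.9 mcg/mL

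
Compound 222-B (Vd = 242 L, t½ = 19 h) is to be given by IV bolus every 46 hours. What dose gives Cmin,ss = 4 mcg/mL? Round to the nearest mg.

τ/t½ = 46/19 ≈ 2.4211, so f = (1/2)^(46/19) ≈ 0.186720.
Cmin,ss = (D/Vd)·f/(1−f), so D = Cmin,ss·Vd·(1−f)/f.
D = 4 × 242 × (1−f)/f ≈ 4 × 242 × 4.35561 ≈ 4216.23 mg.

4216 mg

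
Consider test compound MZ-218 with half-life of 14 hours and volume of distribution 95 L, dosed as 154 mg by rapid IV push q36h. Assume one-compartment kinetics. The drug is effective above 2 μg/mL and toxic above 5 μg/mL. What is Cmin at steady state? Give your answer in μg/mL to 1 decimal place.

0.3 μg/mL

Over one 36-h interval, 36/14 ≈ 2.5714 half-lives elapse, leaving f ≈ 0.1682 of each dose.
At steady state, accumulation factor R = 1/(1 − e^(−kτ)) ≈ 1.2022.
Single-dose peak C₀ = D/Vd = 154/95 ≈ 1.621 μg/mL.
Steady-state peak Cmax,ss = C₀·R ≈ 1.621 × 1.2022 ≈ 1.949 μg/mL.
Steady-state trough Cmin,ss = Cmax,ss·f ≈ 1.949 × 0.1682 ≈ 0.328 μg/mL.
Trough 0.3 μg/mL vs MEC 2 μg/mL: subtherapeutic.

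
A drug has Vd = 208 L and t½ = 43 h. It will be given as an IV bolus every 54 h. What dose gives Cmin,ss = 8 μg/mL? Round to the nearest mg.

τ/t½ = 54/43 ≈ 1.2558, so f = (1/2)^(54/43) ≈ 0.418757.
Cmin,ss = (D/Vd)·f/(1−f), so D = Cmin,ss·Vd·(1−f)/f.
D = 8 × 208 × (1−f)/f ≈ 8 × 208 × 1.38802 ≈ 2309.67 mg.

2310 mg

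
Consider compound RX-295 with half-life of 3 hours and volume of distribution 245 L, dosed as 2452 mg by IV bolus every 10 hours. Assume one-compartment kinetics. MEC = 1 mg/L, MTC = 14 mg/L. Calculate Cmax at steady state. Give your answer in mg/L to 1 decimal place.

11.1 mg/L

Over one 10-h interval, 10/3 ≈ 3.3333 half-lives elapse, leaving f ≈ 0.0992 of each dose.
Accumulation ratio R = 1/(1 − f) ≈ 1/0.9008 ≈ 1.1101.
Single-dose peak C₀ = D/Vd = 2452/245 ≈ 10.008 mg/L.
Steady-state peak Cmax,ss = C₀·R ≈ 10.008 × 1.1101 ≈ 11.110 mg/L.
Peak 11.1 mg/L vs MTC 14 mg/L: below toxic threshold.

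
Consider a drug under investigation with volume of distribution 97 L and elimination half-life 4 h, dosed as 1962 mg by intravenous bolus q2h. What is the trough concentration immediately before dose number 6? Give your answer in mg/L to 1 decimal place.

40.2 mg/L

f = (1/2)^(τ/t½) = (1/2)^(2/4) ≈ 0.7071.
C₀ = D/Vd = 1962/97 ≈ 20.227 mg/L.
Before the 6th dose, 5 doses have been given. Superposition: Cmin = C₀·(f + f² + … + f^5).
≈ 20.227 × (0.7071 + 0.5000 + 0.3535 + 0.2500 + 0.1768) ≈ 20.227 × 1.9874 ≈ 40.199 mg/L.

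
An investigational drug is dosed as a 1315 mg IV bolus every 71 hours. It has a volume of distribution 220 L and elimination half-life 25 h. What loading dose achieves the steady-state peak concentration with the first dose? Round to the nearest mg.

f = (1/2)^(71/25) ≈ 0.139661; accumulation ratio R = 1/(1−f) ≈ 1.16233.
Loading dose to hit Cmax,ss on first dose: D_load = D_maint·R ≈ 1315 × 1.16233 ≈ 1528.46 mg.

1528 mg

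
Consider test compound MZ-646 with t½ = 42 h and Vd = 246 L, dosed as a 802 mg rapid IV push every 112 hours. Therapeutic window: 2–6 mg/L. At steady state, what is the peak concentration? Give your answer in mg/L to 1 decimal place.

3.9 mg/L

k = ln2/t½ = ln2/42 ≈ 0.016504 h⁻¹; fraction remaining f = e^(−kτ) = e^(−0.016504×112) ≈ 0.1575.
At steady state, accumulation factor R = 1/(1 − e^(−kτ)) ≈ 1.1869.
Single-dose peak C₀ = D/Vd = 802/246 ≈ 3.260 mg/L.
Steady-state peak Cmax,ss = C₀·R ≈ 3.260 × 1.1869 ≈ 3.869 mg/L.
Peak 3.9 mg/L vs MTC 6 mg/L: below toxic threshold.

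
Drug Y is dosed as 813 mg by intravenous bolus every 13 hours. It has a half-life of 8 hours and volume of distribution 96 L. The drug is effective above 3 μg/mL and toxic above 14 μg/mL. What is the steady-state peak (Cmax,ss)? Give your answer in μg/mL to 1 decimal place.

12.5 μg/mL

Over one 13-h interval, 13/8 ≈ 1.625 half-lives elapse, leaving f ≈ 0.3242 of each dose.
At steady state, accumulation factor R = 1/(1 − e^(−kτ)) ≈ 1.4797.
Single-dose peak C₀ = D/Vd = 813/96 ≈ 8.469 μg/mL.
Steady-state peak Cmax,ss = C₀·R ≈ 8.469 × 1.4797 ≈ 12.532 μg/mL.
Peak 12.5 μg/mL vs MTC 14 μg/mL: below toxic threshold.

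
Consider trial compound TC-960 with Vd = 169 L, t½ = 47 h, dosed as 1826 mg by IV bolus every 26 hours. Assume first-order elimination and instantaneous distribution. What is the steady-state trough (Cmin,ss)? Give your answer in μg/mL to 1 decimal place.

23.1 μg/mL

Over one 26-h interval, 26/47 ≈ 0.55319 half-lives elapse, leaving f ≈ 0.6815 of each dose.
At steady state, accumulation factor R = 1/(1 − e^(−kτ)) ≈ 3.1397.
Each bolus raises the concentration by D/Vd = 1826/169 ≈ 10.805 μg/mL.
Steady-state peak Cmax,ss = C₀·R ≈ 10.805 × 3.1397 ≈ 33.924 μg/mL.
Steady-state trough Cmin,ss = Cmax,ss·f ≈ 33.924 × 0.6815 ≈ 23.119 μg/mL.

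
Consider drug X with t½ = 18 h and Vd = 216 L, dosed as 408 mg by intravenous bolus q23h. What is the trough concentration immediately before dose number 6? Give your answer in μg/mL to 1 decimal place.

f = (1/2)^(τ/t½) = (1/2)^(23/18) ≈ 0.4124.
C₀ = D/Vd = 408/216 ≈ 1.889 μg/mL.
Before the 6th dose, 5 doses have been given. Superposition: Cmin = C₀·(f + f² + … + f^5).
≈ 1.889 × (0.4124 + 0.1701 + 0.0701 + 0.0289 + 0.0119) ≈ 1.889 × 0.6934 ≈ 1.310 μg/mL.

1.3 μg/mL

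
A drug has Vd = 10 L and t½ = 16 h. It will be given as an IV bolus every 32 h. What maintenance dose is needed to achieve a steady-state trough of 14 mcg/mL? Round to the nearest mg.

τ/t½ = 32/16 ≈ 2, so f = (1/2)^(32/16) ≈ 0.250000.
Cmin,ss = (D/Vd)·f/(1−f), so D = Cmin,ss·Vd·(1−f)/f.
D = 14 × 10 × (1−f)/f ≈ 14 × 10 × 3.00000 ≈ 420.00 mg.

420 mg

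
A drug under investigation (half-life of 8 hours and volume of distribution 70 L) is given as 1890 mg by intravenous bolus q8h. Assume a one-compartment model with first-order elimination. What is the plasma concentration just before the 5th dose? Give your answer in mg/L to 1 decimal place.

25.3 mg/L

f = (1/2)^(τ/t½) = (1/2)^(8/8) ≈ 0.5000.
C₀ = D/Vd = 1890/70 ≈ 27.000 mg/L.
Before the 5th dose, 4 doses have been given. Superposition: Cmin = C₀·(f + f² + … + f^4).
≈ 27.000 × (0.5000 + 0.2500 + 0.1250 + 0.0625) ≈ 27.000 × 0.9375 ≈ 25.312 mg/L.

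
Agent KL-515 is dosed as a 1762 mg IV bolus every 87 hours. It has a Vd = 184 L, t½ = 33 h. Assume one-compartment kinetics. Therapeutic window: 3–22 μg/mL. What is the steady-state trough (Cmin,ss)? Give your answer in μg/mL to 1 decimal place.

1.8 μg/mL

τ/t½ = 87/33 ≈ 2.6364, so fraction remaining f = (1/2)^(87/33) ≈ 0.1608.
At steady state, accumulation factor R = 1/(1 − e^(−kτ)) ≈ 1.1916.
Each bolus raises the concentration by D/Vd = 1762/184 ≈ 9.576 μg/mL.
Cmax,ss = C₀/(1 − f) ≈ 9.576/0.8392 ≈ 11.411 μg/mL.
One interval later, Cmin,ss = Cmax,ss·e^(−kτ) ≈ 11.411 × 0.1608 ≈ 1.835 μg/mL.
Trough 1.8 μg/mL vs MEC 3 μg/mL: subtherapeutic.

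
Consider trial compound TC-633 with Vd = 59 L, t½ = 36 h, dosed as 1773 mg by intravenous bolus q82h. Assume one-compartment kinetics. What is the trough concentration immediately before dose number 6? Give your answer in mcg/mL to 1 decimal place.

7.8 mcg/mL

f = (1/2)^(τ/t½) = (1/2)^(82/36) ≈ 0.2062.
C₀ = D/Vd = 1773/59 ≈ 30.051 mcg/mL.
Before the 6th dose, 5 doses have been given. Superposition: Cmin = C₀·(f + f² + … + f^5).
≈ 30.051 × (0.2062 + 0.0425 + 0.0088 + 0.0018 + 0.0004) ≈ 30.051 × 0.2597 ≈ 7.804 mcg/mL.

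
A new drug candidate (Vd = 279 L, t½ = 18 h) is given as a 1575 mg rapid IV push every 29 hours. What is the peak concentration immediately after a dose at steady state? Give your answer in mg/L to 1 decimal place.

k = ln2/t½ = ln2/18 ≈ 0.038508 h⁻¹; fraction remaining f = e^(−kτ) = e^(−0.038508×29) ≈ 0.3273.
At steady state, accumulation factor R = 1/(1 − e^(−kτ)) ≈ 1.4865.
Each bolus raises the concentration by D/Vd = 1575/279 ≈ 5.645 mg/L.
Cmax,ss = C₀/(1 − f) ≈ 5.645/0.6727 ≈ 8.392 mg/L.

8.4 mg/L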